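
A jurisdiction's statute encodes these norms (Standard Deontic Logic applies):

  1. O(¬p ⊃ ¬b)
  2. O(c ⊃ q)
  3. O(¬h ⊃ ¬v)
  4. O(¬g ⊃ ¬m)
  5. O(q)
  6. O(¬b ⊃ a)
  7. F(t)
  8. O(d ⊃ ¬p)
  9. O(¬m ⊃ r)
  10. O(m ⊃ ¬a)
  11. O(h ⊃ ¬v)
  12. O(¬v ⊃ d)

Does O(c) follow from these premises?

No

Premise 2 is O(c ⊃ q); even if O(q) held, inferring O(c) would be affirming the consequent — invalid.
No other premise forces O(c). An ideal world satisfying every premise can still have c false, so O(c) is not derivable.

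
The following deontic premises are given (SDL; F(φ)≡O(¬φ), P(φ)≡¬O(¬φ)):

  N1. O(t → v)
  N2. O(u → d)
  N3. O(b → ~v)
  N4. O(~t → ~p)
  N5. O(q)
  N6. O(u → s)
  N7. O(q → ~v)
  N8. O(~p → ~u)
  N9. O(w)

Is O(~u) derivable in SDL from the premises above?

Yes

Premise 5 states O(q) outright.
From O(q) and premise 7, O(q → ~v), we obtain O(~v).
The contrapositive of premise 1 (O(t → v)) is O(~v → ~t), and O(~v) is already established, so O(~t).
Applying K to premise 4 (O(~t → ~p)) and O(~t) yields O(~p).
Applying K to premise 8 (O(~p → ~u)) and O(~p) yields O(~u).
Premises 2, 3, 6, 9 do not contribute to this derivation.
So O(~u) follows.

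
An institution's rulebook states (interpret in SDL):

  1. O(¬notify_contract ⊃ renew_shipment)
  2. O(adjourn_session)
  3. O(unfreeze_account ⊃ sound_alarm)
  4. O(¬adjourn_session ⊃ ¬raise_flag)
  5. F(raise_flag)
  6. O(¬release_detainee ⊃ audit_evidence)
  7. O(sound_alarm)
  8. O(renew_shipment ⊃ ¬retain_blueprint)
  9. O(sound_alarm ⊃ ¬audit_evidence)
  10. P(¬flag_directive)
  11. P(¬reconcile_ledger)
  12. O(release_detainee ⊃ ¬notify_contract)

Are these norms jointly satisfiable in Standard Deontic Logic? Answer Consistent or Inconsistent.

Consistent

Premise 4 is O(¬adjourn_session ⊃ ¬raise_flag); even if O(¬raise_flag) held, inferring O(¬adjourn_session) would be affirming the consequent — invalid.
So O(¬adjourn_session) is not derivable, and the apparent clash with O(adjourn_session) does not arise.
A world satisfying every obligation exists (e.g. adjourn_session=true, audit_evidence=false, flag_directive=false, notify_contract=false, raise_flag=false, reconcile_ledger=false, release_detainee=true, renew_shipment=true, retain_blueprint=false, sound_alarm=true, unfreeze_account=false); no atom is both obligatory and forbidden, so the set is consistent.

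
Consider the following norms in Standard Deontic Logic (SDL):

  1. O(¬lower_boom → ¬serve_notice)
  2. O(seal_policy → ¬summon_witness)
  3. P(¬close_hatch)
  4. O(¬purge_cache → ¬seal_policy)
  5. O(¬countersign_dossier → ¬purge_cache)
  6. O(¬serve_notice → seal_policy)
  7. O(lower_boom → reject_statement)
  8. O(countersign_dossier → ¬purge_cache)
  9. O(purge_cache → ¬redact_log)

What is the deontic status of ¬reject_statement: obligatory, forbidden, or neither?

Premises 5 and 8 cover both cases: O(¬countersign_dossier → ¬purge_cache) and O(countersign_dossier → ¬purge_cache). Since ¬countersign_dossier ∨ countersign_dossier is a tautology, O(¬purge_cache) follows.
From O(¬purge_cache) and premise 4, O(¬purge_cache → ¬seal_policy), we obtain O(¬seal_policy).
The contrapositive of premise 6 (O(¬serve_notice → seal_policy)) is O(¬seal_policy → serve_notice), and O(¬seal_policy) is already established, so O(serve_notice).
Premise 1 is O(¬lower_boom → ¬serve_notice); contrapositively O(serve_notice → lower_boom). Since O(serve_notice) holds, K gives O(lower_boom).
Applying K to premise 7 (O(lower_boom → reject_statement)) and O(lower_boom) yields O(reject_statement).
Premises 2, 3, 9 do not contribute to this derivation.
Thus O(reject_statement), which is F(¬reject_statement): ¬reject_statement is forbidden.

Forbidden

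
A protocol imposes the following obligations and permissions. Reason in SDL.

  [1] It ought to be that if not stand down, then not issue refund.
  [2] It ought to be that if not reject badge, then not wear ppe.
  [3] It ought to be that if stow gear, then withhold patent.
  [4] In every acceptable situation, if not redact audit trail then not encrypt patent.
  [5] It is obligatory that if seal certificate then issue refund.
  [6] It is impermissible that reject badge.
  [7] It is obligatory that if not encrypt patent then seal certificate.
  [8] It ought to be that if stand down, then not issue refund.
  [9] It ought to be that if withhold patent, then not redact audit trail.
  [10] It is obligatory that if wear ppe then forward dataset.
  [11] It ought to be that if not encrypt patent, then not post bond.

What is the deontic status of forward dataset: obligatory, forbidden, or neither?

Neither

Premise 10 is O(wear_ppe → forward_dataset), but O(wear_ppe) is not derivable from the premises, so it does not yield O(forward_dataset).
No premise or chain of K-axiom applications forces O(forward_dataset), and none forces O(¬forward_dataset). So forward_dataset is neither obligatory nor forbidden under these norms.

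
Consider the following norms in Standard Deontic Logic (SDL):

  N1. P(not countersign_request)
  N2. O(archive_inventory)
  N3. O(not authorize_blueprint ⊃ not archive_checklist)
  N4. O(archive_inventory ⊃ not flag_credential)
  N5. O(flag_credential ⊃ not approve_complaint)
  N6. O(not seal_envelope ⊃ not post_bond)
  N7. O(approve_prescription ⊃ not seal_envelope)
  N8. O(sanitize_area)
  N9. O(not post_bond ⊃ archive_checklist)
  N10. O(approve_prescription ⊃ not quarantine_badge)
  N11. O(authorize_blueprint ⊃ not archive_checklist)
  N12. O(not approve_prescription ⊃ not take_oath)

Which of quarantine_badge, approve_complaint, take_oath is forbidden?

take_oath

By case analysis on authorize_blueprint: premise 11 gives O(authorize_blueprint ⊃ not archive_checklist) and premise 3 gives O(not authorize_blueprint ⊃ not archive_checklist), so O(not archive_checklist) either way.
Premise 9, O(not post_bond ⊃ archive_checklist), contraposes to O(not archive_checklist ⊃ post_bond); with O(not archive_checklist) we get O(post_bond).
Premise 6, O(not seal_envelope ⊃ not post_bond), contraposes to O(post_bond ⊃ seal_envelope); with O(post_bond) we get O(seal_envelope).
Premise 7, O(approve_prescription ⊃ not seal_envelope), contraposes to O(seal_envelope ⊃ not approve_prescription); with O(seal_envelope) we get O(not approve_prescription).
From O(not approve_prescription) and premise 12, O(not approve_prescription ⊃ not take_oath), we obtain O(not take_oath).
So O(not take_oath) holds, i.e. take_oath is forbidden. None of the other listed options is forbidden under the premises.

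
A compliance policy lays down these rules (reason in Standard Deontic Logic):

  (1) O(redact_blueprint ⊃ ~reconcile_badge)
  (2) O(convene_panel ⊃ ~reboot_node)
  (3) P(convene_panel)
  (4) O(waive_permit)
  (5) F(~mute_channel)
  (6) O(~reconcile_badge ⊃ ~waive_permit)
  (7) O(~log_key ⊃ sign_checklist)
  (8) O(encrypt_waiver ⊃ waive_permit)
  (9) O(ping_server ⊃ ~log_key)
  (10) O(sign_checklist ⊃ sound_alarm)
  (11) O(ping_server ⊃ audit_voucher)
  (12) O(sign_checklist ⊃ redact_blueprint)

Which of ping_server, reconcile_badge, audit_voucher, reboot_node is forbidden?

ping_server

Premise 4 gives O(waive_permit).
Premise 6, O(~reconcile_badge ⊃ ~waive_permit), contraposes to O(waive_permit ⊃ reconcile_badge); with O(waive_permit) we get O(reconcile_badge).
The contrapositive of premise 1 (O(redact_blueprint ⊃ ~reconcile_badge)) is O(reconcile_badge ⊃ ~redact_blueprint), and O(reconcile_badge) is already established, so O(~redact_blueprint).
Premise 12, O(sign_checklist ⊃ redact_blueprint), contraposes to O(~redact_blueprint ⊃ ~sign_checklist); with O(~redact_blueprint) we get O(~sign_checklist).
Premise 7, O(~log_key ⊃ sign_checklist), contraposes to O(~sign_checklist ⊃ log_key); with O(~sign_checklist) we get O(log_key).
Premise 9 is O(ping_server ⊃ ~log_key); contrapositively O(log_key ⊃ ~ping_server). Since O(log_key) holds, K gives O(~ping_server).
So O(~ping_server) holds, i.e. ping_server is forbidden. None of the other listed options is forbidden under the premises.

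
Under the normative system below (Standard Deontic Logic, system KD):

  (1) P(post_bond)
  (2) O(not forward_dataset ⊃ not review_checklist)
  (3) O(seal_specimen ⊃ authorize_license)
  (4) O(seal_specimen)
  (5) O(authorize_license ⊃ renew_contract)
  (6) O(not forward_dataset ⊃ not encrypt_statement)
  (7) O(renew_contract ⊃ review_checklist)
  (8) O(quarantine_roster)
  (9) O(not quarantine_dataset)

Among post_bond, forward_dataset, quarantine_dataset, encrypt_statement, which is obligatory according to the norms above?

forward_dataset

From premise 4 we have O(seal_specimen).
Premise 3 is O(seal_specimen ⊃ authorize_license); since O(seal_specimen), deontic closure gives O(authorize_license).
Applying K to premise 5 (O(authorize_license ⊃ renew_contract)) and O(authorize_license) yields O(renew_contract).
Premise 7 is O(renew_contract ⊃ review_checklist); since O(renew_contract), deontic closure gives O(review_checklist).
The contrapositive of premise 2 (O(not forward_dataset ⊃ not review_checklist)) is O(review_checklist ⊃ forward_dataset), and O(review_checklist) is already established, so O(forward_dataset).
So O(forward_dataset) holds — forward_dataset is obligatory. None of the other listed options is made obligatory by any chain of premises.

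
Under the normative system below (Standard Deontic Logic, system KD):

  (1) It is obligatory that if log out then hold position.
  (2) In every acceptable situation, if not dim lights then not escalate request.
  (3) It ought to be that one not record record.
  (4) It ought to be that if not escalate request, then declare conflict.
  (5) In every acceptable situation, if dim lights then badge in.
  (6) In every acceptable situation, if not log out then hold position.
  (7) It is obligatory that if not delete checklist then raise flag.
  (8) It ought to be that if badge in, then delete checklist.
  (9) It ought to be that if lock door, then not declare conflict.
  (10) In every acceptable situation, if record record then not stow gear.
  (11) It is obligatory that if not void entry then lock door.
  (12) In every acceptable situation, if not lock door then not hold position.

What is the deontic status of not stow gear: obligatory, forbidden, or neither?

Premise 10 is O(record_record → ¬stow_gear), but O(record_record) is not derivable from the premises, so it does not yield O(¬stow_gear).
No premise or chain of K-axiom applications forces O(¬stow_gear), and none forces O(stow_gear). So ¬stow_gear is neither obligatory nor forbidden under these norms.

Neither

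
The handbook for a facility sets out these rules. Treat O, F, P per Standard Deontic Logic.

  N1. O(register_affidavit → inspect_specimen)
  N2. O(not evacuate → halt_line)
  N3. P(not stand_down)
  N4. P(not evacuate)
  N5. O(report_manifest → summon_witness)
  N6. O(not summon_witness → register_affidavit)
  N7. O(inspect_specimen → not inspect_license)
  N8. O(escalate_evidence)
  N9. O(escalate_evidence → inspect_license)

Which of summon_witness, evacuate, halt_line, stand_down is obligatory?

summon_witness

Premise 8 states O(escalate_evidence) outright.
Applying K to premise 9 (O(escalate_evidence → inspect_license)) and O(escalate_evidence) yields O(inspect_license).
Premise 7 is O(inspect_specimen → not inspect_license); contrapositively O(inspect_license → not inspect_specimen). Since O(inspect_license) holds, K gives O(not inspect_specimen).
Premise 1 is O(register_affidavit → inspect_specimen); contrapositively O(not inspect_specimen → not register_affidavit). Since O(not inspect_specimen) holds, K gives O(not register_affidavit).
Premise 6, O(not summon_witness → register_affidavit), contraposes to O(not register_affidavit → summon_witness); with O(not register_affidavit) we get O(summon_witness).
So O(summon_witness) holds — summon_witness is obligatory. None of the other listed options is made obligatory by any chain of premises.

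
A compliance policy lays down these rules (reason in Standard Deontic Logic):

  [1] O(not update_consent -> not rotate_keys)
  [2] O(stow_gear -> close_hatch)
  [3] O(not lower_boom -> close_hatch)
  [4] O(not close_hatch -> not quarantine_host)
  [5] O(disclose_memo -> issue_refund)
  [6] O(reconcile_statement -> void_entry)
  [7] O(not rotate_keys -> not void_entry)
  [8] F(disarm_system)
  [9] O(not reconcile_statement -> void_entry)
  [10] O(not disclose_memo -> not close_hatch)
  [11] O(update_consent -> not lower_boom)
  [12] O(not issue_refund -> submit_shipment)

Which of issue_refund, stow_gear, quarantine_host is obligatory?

By case analysis on reconcile_statement: premise 6 gives O(reconcile_statement -> void_entry) and premise 9 gives O(not reconcile_statement -> void_entry), so O(void_entry) either way.
Premise 7, O(not rotate_keys -> not void_entry), contraposes to O(void_entry -> rotate_keys); with O(void_entry) we get O(rotate_keys).
Premise 1 is O(not update_consent -> not rotate_keys); contrapositively O(rotate_keys -> update_consent). Since O(rotate_keys) holds, K gives O(update_consent).
From O(update_consent) and premise 11, O(update_consent -> not lower_boom), we obtain O(not lower_boom).
From O(not lower_boom) and premise 3, O(not lower_boom -> close_hatch), we obtain O(close_hatch).
Premise 10, O(not disclose_memo -> not close_hatch), contraposes to O(close_hatch -> disclose_memo); with O(close_hatch) we get O(disclose_memo).
Applying K to premise 5 (O(disclose_memo -> issue_refund)) and O(disclose_memo) yields O(issue_refund).
So O(issue_refund) holds — issue_refund is obligatory. None of the other listed options is made obligatory by any chain of premises.

issue_refund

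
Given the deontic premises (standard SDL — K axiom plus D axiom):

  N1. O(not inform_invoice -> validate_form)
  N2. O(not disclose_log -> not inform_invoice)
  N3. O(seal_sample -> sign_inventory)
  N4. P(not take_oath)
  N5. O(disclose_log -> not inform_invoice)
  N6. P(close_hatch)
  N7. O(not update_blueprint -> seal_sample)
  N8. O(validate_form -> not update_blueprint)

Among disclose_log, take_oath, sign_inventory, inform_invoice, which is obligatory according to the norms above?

sign_inventory

By case analysis on not disclose_log: premise 2 gives O(not disclose_log -> not inform_invoice) and premise 5 gives O(disclose_log -> not inform_invoice), so O(not inform_invoice) either way.
Applying K to premise 1 (O(not inform_invoice -> validate_form)) and O(not inform_invoice) yields O(validate_form).
With premise 8, O(validate_form -> not update_blueprint), the K-axiom yields O(not update_blueprint).
Applying K to premise 7 (O(not update_blueprint -> seal_sample)) and O(not update_blueprint) yields O(seal_sample).
Premise 3 is O(seal_sample -> sign_inventory); since O(seal_sample), deontic closure gives O(sign_inventory).
So O(sign_inventory) holds — sign_inventory is obligatory. None of the other listed options is made obligatory by any chain of premises.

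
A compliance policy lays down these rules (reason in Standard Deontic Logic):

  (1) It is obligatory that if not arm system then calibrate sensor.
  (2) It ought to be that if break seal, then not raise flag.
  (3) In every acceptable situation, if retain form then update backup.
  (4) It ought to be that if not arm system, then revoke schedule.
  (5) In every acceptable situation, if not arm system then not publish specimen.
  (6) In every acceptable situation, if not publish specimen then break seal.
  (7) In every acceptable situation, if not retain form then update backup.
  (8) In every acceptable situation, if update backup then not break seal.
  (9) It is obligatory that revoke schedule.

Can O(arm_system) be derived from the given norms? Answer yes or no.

Yes

Premises 3 and 7 are O(retain_form → update_backup) and O(¬retain_form → update_backup); every ideal world satisfies retain_form or ¬retain_form, so in either case update_backup holds — hence O(update_backup).
Applying K to premise 8 (O(update_backup → ¬break_seal)) and O(update_backup) yields O(¬break_seal).
Premise 6 is O(¬publish_specimen → break_seal); contrapositively O(¬break_seal → publish_specimen). Since O(¬break_seal) holds, K gives O(publish_specimen).
Premise 5 is O(¬arm_system → ¬publish_specimen); contrapositively O(publish_specimen → arm_system). Since O(publish_specimen) holds, K gives O(arm_system).
Premises 1, 2, 4, 9 do not contribute to this derivation.
So O(arm_system) follows.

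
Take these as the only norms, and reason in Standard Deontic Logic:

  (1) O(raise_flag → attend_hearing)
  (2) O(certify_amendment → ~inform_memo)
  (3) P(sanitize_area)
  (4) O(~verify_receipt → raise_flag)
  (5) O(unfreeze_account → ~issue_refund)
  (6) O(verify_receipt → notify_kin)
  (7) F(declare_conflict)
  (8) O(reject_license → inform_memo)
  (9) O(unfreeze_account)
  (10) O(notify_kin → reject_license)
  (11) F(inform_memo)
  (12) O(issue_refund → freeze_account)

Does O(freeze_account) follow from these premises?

Premise 12 is O(issue_refund → freeze_account), but O(issue_refund) is not derivable from the premises, so it does not yield O(freeze_account).
No other premise forces O(freeze_account). An ideal world satisfying every premise can still have freeze_account false, so O(freeze_account) is not derivable.

No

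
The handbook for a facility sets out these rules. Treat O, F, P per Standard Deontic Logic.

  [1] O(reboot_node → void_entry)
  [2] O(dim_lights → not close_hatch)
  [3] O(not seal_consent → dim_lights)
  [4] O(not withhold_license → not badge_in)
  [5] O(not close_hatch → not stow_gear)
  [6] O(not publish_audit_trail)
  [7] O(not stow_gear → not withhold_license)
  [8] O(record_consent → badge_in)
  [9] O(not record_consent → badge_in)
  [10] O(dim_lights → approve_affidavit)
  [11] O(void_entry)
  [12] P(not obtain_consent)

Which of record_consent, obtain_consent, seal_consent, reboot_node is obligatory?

Premises 9 and 8 are O(not record_consent → badge_in) and O(record_consent → badge_in); every ideal world satisfies not record_consent or record_consent, so in either case badge_in holds — hence O(badge_in).
The contrapositive of premise 4 (O(not withhold_license → not badge_in)) is O(badge_in → withhold_license), and O(badge_in) is already established, so O(withhold_license).
Premise 7 is O(not stow_gear → not withhold_license); contrapositively O(withhold_license → stow_gear). Since O(withhold_license) holds, K gives O(stow_gear).
The contrapositive of premise 5 (O(not close_hatch → not stow_gear)) is O(stow_gear → close_hatch), and O(stow_gear) is already established, so O(close_hatch).
Premise 2 is O(dim_lights → not close_hatch); contrapositively O(close_hatch → not dim_lights). Since O(close_hatch) holds, K gives O(not dim_lights).
Premise 3, O(not seal_consent → dim_lights), contraposes to O(not dim_lights → seal_consent); with O(not dim_lights) we get O(seal_consent).
So O(seal_consent) holds — seal_consent is obligatory. None of the other listed options is made obligatory by any chain of premises.

seal_consent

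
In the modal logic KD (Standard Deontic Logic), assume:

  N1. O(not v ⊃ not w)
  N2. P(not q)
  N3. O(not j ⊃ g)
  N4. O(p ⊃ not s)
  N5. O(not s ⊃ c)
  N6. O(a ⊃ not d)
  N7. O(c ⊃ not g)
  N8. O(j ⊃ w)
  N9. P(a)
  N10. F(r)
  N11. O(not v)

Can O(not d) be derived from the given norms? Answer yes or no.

No

Premise 6 is O(a ⊃ not d), but O(a) is not derivable from the premises (the permission P(a) asserts only not O(not a), not O(a)), so it does not yield O(not d).
No other premise forces O(not d). An ideal world satisfying every premise can still have not d false, so O(not d) is not derivable.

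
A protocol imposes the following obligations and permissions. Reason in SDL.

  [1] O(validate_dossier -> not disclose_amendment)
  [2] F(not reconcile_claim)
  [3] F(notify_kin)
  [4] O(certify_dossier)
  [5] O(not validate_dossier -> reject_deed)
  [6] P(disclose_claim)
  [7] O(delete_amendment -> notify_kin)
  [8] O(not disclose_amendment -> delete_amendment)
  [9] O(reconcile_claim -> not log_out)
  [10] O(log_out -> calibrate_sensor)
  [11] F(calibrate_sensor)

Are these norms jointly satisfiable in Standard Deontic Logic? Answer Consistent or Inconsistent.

Premise 10 is O(log_out -> calibrate_sensor), but O(log_out) is not derivable from the premises, so it does not yield O(calibrate_sensor).
So O(calibrate_sensor) is not derivable, and the apparent clash with O(not calibrate_sensor) does not arise.
A world satisfying every obligation exists (e.g. calibrate_sensor=false, certify_dossier=true, delete_amendment=false, disclose_amendment=true, disclose_claim=false, log_out=false, notify_kin=false, reconcile_claim=true, reject_deed=true, validate_dossier=false); no atom is both obligatory and forbidden, so the set is consistent.

Consistent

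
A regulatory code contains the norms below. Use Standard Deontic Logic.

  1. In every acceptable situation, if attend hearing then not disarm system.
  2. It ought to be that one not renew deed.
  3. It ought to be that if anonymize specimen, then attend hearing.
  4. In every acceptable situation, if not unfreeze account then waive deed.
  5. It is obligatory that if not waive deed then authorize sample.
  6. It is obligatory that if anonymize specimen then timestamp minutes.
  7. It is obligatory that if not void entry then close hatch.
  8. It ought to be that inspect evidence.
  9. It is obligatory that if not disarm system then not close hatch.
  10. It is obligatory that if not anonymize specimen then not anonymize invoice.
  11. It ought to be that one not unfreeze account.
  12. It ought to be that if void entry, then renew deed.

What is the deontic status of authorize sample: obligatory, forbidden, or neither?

Premise 5 is O(¬waive_deed → authorize_sample), but O(¬waive_deed) is not derivable from the premises, so it does not yield O(authorize_sample).
No premise or chain of K-axiom applications forces O(authorize_sample), and none forces O(¬authorize_sample). So authorize_sample is neither obligatory nor forbidden under these norms.

Neither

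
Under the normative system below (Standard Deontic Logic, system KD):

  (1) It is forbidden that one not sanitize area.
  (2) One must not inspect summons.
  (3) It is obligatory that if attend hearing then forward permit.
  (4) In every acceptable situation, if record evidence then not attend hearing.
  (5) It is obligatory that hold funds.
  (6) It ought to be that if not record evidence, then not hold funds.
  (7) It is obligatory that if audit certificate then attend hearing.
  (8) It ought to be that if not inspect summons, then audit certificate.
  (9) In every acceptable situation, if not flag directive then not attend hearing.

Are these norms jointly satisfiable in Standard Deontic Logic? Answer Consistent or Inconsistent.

Premise 5 gives O(hold_funds).
Premise 6, O(¬record_evidence → ¬hold_funds), contraposes to O(hold_funds → record_evidence); with O(hold_funds) we get O(record_evidence).
With premise 4, O(record_evidence → ¬attend_hearing), the K-axiom yields O(¬attend_hearing).
The contrapositive of premise 7 (O(audit_certificate → attend_hearing)) is O(¬attend_hearing → ¬audit_certificate), and O(¬attend_hearing) is already established, so O(¬audit_certificate).
Premise 8 is O(¬inspect_summons → audit_certificate); contrapositively O(¬audit_certificate → inspect_summons). Since O(¬audit_certificate) holds, K gives O(inspect_summons).
Yet premise 2 is F(inspect_summons), i.e. O(¬inspect_summons).
We now have both O(inspect_summons) and O(¬inspect_summons) — inspect_summons is simultaneously obligatory and forbidden, violating the D-axiom.

Inconsistent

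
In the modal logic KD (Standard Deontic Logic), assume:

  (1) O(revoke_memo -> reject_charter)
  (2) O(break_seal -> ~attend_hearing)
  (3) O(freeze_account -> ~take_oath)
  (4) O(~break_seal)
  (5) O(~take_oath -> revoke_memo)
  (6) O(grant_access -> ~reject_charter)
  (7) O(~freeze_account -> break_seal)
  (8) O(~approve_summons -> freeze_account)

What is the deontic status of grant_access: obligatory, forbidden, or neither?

Premise 4 states O(~break_seal) outright.
The contrapositive of premise 7 (O(~freeze_account -> break_seal)) is O(~break_seal -> freeze_account), and O(~break_seal) is already established, so O(freeze_account).
With premise 3, O(freeze_account -> ~take_oath), the K-axiom yields O(~take_oath).
Premise 5 is O(~take_oath -> revoke_memo); since O(~take_oath), deontic closure gives O(revoke_memo).
With premise 1, O(revoke_memo -> reject_charter), the K-axiom yields O(reject_charter).
Premise 6 is O(grant_access -> ~reject_charter); contrapositively O(reject_charter -> ~grant_access). Since O(reject_charter) holds, K gives O(~grant_access).
Premises 2, 8 do not contribute to this derivation.
Thus O(~grant_access), which is F(grant_access): grant_access is forbidden.

Forbidden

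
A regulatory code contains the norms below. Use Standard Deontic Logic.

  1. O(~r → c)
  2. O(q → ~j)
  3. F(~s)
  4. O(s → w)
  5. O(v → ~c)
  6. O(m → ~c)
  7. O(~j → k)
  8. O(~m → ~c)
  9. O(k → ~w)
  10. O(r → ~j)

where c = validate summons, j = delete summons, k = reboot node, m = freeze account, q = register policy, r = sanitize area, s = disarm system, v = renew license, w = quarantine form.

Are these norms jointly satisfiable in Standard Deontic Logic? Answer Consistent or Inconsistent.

Inconsistent

By case analysis on ~m: premise 8 gives O(~m → ~c) and premise 6 gives O(m → ~c), so O(~c) either way.
The contrapositive of premise 1 (O(~r → c)) is O(~c → r), and O(~c) is already established, so O(r).
Applying K to premise 10 (O(r → ~j)) and O(r) yields O(~j).
From O(~j) and premise 7, O(~j → k), we obtain O(k).
Premise 9 is O(k → ~w); since O(k), deontic closure gives O(~w).
The contrapositive of premise 4 (O(s → w)) is O(~w → ~s), and O(~w) is already established, so O(~s).
However, F(~s) at premise 3 amounts to O(s).
We now have both O(~s) and O(s) — s is simultaneously obligatory and forbidden, violating the D-axiom.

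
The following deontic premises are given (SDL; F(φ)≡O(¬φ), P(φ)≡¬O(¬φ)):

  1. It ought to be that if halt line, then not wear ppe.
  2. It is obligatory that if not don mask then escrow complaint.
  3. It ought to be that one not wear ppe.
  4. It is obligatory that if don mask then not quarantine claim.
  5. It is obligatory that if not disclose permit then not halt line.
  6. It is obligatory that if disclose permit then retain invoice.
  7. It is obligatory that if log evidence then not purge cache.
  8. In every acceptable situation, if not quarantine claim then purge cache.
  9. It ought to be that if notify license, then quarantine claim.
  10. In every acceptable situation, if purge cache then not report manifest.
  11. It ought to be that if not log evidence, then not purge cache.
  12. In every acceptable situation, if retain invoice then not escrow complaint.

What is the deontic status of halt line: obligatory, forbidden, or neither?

Forbidden

Premises 11 and 7 are O(¬log_evidence → ¬purge_cache) and O(log_evidence → ¬purge_cache); every ideal world satisfies ¬log_evidence or log_evidence, so in either case ¬purge_cache holds — hence O(¬purge_cache).
Premise 8, O(¬quarantine_claim → purge_cache), contraposes to O(¬purge_cache → quarantine_claim); with O(¬purge_cache) we get O(quarantine_claim).
The contrapositive of premise 4 (O(don_mask → ¬quarantine_claim)) is O(quarantine_claim → ¬don_mask), and O(quarantine_claim) is already established, so O(¬don_mask).
Premise 2 is O(¬don_mask → escrow_complaint); since O(¬don_mask), deontic closure gives O(escrow_complaint).
The contrapositive of premise 12 (O(retain_invoice → ¬escrow_complaint)) is O(escrow_complaint → ¬retain_invoice), and O(escrow_complaint) is already established, so O(¬retain_invoice).
Premise 6 is O(disclose_permit → retain_invoice); contrapositively O(¬retain_invoice → ¬disclose_permit). Since O(¬retain_invoice) holds, K gives O(¬disclose_permit).
Applying K to premise 5 (O(¬disclose_permit → ¬halt_line)) and O(¬disclose_permit) yields O(¬halt_line).
Premises 1, 3, 9, 10 do not contribute to this derivation.
Thus O(¬halt_line), which is F(halt_line): halt_line is forbidden.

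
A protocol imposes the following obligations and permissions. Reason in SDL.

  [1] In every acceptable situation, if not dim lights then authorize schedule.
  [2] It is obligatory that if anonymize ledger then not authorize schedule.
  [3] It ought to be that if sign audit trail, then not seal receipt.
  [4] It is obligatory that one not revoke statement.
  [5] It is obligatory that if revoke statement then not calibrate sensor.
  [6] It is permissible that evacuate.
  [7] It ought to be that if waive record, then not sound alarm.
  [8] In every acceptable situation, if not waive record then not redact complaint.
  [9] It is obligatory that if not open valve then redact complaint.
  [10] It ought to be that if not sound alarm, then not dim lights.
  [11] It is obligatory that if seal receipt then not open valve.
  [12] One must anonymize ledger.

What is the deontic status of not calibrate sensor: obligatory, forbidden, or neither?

Neither

Premise 5 is O(revoke_statement → ¬calibrate_sensor), but O(revoke_statement) is not derivable from the premises, so it does not yield O(¬calibrate_sensor).
No premise or chain of K-axiom applications forces O(¬calibrate_sensor), and none forces O(calibrate_sensor). So ¬calibrate_sensor is neither obligatory nor forbidden under these norms.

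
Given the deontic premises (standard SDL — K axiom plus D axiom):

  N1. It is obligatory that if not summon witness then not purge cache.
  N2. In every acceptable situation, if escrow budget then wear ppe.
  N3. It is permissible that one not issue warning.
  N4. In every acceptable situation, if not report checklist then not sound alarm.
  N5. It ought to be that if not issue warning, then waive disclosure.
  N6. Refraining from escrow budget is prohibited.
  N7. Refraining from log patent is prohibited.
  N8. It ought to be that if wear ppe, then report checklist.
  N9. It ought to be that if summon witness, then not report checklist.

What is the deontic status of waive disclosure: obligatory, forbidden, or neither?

Neither

Premise 5 is O(¬issue_warning → waive_disclosure), but O(¬issue_warning) is not derivable from the premises (the permission P(¬issue_warning) asserts only ¬O(issue_warning), not O(¬issue_warning)), so it does not yield O(waive_disclosure).
No premise or chain of K-axiom applications forces O(waive_disclosure), and none forces O(¬waive_disclosure). So waive_disclosure is neither obligatory nor forbidden under these norms.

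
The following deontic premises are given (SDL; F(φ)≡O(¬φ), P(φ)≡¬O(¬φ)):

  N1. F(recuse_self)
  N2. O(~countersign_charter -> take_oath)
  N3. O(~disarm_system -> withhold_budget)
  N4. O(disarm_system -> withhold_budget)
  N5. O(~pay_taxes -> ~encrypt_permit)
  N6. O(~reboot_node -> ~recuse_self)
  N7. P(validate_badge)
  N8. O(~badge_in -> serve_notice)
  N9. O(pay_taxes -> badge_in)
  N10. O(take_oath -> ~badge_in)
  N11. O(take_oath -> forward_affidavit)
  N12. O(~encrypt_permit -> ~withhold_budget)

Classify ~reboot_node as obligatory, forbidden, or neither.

Premise 6 is O(~reboot_node -> ~recuse_self); even if O(~recuse_self) held, inferring O(~reboot_node) would be affirming the consequent — invalid.
No premise or chain of K-axiom applications forces O(~reboot_node), and none forces O(reboot_node). So ~reboot_node is neither obligatory nor forbidden under these norms.

Neither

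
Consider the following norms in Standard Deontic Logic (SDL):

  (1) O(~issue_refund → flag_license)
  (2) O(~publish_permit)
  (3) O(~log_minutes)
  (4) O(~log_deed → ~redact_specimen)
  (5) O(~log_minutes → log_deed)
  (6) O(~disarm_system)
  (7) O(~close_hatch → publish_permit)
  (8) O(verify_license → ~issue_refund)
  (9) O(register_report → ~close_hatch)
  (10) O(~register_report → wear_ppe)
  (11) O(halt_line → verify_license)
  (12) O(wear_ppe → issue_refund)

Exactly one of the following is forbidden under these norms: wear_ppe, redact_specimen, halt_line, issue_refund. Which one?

Premise 2 gives O(~publish_permit).
The contrapositive of premise 7 (O(~close_hatch → publish_permit)) is O(~publish_permit → close_hatch), and O(~publish_permit) is already established, so O(close_hatch).
Premise 9, O(register_report → ~close_hatch), contraposes to O(close_hatch → ~register_report); with O(close_hatch) we get O(~register_report).
From O(~register_report) and premise 10, O(~register_report → wear_ppe), we obtain O(wear_ppe).
With premise 12, O(wear_ppe → issue_refund), the K-axiom yields O(issue_refund).
The contrapositive of premise 8 (O(verify_license → ~issue_refund)) is O(issue_refund → ~verify_license), and O(issue_refund) is already established, so O(~verify_license).
Premise 11, O(halt_line → verify_license), contraposes to O(~verify_license → ~halt_line); with O(~verify_license) we get O(~halt_line).
So O(~halt_line) holds, i.e. halt_line is forbidden. None of the other listed options is forbidden under the premises.

halt_line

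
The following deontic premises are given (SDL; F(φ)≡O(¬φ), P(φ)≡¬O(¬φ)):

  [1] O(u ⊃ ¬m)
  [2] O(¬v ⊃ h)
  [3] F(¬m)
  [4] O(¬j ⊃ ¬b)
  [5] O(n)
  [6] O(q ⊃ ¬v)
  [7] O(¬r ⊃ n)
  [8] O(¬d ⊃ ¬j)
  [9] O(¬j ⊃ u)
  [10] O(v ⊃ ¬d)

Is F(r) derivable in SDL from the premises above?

Premise 7 is O(¬r ⊃ n); even if O(n) held, inferring O(¬r) would be affirming the consequent — invalid.
No other premise forces O(¬r). An ideal world satisfying every premise can still have r true, so F(r) is not derivable.

No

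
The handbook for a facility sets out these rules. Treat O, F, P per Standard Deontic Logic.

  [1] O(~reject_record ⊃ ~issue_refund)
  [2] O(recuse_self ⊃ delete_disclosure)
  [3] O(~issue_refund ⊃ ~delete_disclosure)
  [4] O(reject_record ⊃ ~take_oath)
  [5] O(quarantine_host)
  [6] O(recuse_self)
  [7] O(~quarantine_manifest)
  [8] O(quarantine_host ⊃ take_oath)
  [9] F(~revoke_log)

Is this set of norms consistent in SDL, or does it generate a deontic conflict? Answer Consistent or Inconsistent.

Inconsistent

Premise 6 states O(recuse_self) outright.
Applying K to premise 2 (O(recuse_self ⊃ delete_disclosure)) and O(recuse_self) yields O(delete_disclosure).
The contrapositive of premise 3 (O(~issue_refund ⊃ ~delete_disclosure)) is O(delete_disclosure ⊃ issue_refund), and O(delete_disclosure) is already established, so O(issue_refund).
The contrapositive of premise 1 (O(~reject_record ⊃ ~issue_refund)) is O(issue_refund ⊃ reject_record), and O(issue_refund) is already established, so O(reject_record).
From O(reject_record) and premise 4, O(reject_record ⊃ ~take_oath), we obtain O(~take_oath).
The contrapositive of premise 8 (O(quarantine_host ⊃ take_oath)) is O(~take_oath ⊃ ~quarantine_host), and O(~take_oath) is already established, so O(~quarantine_host).
But premise 5 directly asserts O(quarantine_host).
We now have both O(~quarantine_host) and O(quarantine_host) — quarantine_host is simultaneously obligatory and forbidden, violating the D-axiom.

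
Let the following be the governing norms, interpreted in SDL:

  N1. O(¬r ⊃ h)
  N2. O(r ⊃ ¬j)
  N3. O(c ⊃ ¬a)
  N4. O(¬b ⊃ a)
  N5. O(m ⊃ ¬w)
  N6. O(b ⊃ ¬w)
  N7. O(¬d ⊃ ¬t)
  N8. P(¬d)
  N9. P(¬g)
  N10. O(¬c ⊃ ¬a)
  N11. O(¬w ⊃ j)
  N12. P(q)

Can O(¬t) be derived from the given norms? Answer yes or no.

No

Premise 7 is O(¬d ⊃ ¬t), but O(¬d) is not derivable from the premises (the permission P(¬d) asserts only ¬O(d), not O(¬d)), so it does not yield O(¬t).
No other premise forces O(¬t). An ideal world satisfying every premise can still have ¬t false, so O(¬t) is not derivable.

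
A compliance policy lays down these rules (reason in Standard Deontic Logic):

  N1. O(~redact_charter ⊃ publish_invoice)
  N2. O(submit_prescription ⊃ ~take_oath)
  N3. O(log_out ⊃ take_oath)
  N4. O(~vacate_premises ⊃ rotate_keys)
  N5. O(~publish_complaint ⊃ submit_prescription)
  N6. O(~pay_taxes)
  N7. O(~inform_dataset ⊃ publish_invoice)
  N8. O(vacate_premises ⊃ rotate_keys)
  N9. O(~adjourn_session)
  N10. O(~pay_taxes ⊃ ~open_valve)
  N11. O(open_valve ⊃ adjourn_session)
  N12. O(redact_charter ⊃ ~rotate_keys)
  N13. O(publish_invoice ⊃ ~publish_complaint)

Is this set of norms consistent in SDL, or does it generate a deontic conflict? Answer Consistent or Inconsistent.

Premise 11 is O(open_valve ⊃ adjourn_session), but O(open_valve) is not derivable from the premises, so it does not yield O(adjourn_session).
So O(adjourn_session) is not derivable, and the apparent clash with O(~adjourn_session) does not arise.
A world satisfying every obligation exists (e.g. adjourn_session=false, inform_dataset=false, log_out=false, open_valve=false, pay_taxes=false, publish_complaint=false, publish_invoice=true, redact_charter=false, rotate_keys=true, submit_prescription=true, take_oath=false, vacate_premises=false); no atom is both obligatory and forbidden, so the set is consistent.

Consistent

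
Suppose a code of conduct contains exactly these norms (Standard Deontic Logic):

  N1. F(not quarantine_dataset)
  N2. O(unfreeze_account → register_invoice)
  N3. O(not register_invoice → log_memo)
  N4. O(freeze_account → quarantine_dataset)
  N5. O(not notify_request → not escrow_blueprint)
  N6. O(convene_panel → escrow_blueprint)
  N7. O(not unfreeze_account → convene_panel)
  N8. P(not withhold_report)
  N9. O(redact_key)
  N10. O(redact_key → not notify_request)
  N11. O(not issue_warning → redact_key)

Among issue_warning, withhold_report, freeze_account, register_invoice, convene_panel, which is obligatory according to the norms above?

register_invoice

From premise 9 we have O(redact_key).
From O(redact_key) and premise 10, O(redact_key → not notify_request), we obtain O(not notify_request).
Premise 5 is O(not notify_request → not escrow_blueprint); since O(not notify_request), deontic closure gives O(not escrow_blueprint).
The contrapositive of premise 6 (O(convene_panel → escrow_blueprint)) is O(not escrow_blueprint → not convene_panel), and O(not escrow_blueprint) is already established, so O(not convene_panel).
Premise 7 is O(not unfreeze_account → convene_panel); contrapositively O(not convene_panel → unfreeze_account). Since O(not convene_panel) holds, K gives O(unfreeze_account).
With premise 2, O(unfreeze_account → register_invoice), the K-axiom yields O(register_invoice).
So O(register_invoice) holds — register_invoice is obligatory. None of the other listed options is made obligatory by any chain of premises.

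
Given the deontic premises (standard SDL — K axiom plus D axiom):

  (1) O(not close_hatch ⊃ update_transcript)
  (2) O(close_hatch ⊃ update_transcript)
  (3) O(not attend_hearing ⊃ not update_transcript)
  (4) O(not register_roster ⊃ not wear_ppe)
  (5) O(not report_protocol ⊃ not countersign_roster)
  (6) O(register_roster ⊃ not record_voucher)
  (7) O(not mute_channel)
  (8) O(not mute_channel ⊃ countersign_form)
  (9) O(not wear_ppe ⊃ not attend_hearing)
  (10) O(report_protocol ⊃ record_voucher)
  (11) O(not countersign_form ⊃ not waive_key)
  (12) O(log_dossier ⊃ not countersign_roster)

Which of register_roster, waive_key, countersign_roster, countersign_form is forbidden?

countersign_roster

Premises 2 and 1 are O(close_hatch ⊃ update_transcript) and O(not close_hatch ⊃ update_transcript); every ideal world satisfies close_hatch or not close_hatch, so in either case update_transcript holds — hence O(update_transcript).
The contrapositive of premise 3 (O(not attend_hearing ⊃ not update_transcript)) is O(update_transcript ⊃ attend_hearing), and O(update_transcript) is already established, so O(attend_hearing).
The contrapositive of premise 9 (O(not wear_ppe ⊃ not attend_hearing)) is O(attend_hearing ⊃ wear_ppe), and O(attend_hearing) is already established, so O(wear_ppe).
The contrapositive of premise 4 (O(not register_roster ⊃ not wear_ppe)) is O(wear_ppe ⊃ register_roster), and O(wear_ppe) is already established, so O(register_roster).
With premise 6, O(register_roster ⊃ not record_voucher), the K-axiom yields O(not record_voucher).
Premise 10, O(report_protocol ⊃ record_voucher), contraposes to O(not record_voucher ⊃ not report_protocol); with O(not record_voucher) we get O(not report_protocol).
With premise 5, O(not report_protocol ⊃ not countersign_roster), the K-axiom yields O(not countersign_roster).
So O(not countersign_roster) holds, i.e. countersign_roster is forbidden. None of the other listed options is forbidden under the premises.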